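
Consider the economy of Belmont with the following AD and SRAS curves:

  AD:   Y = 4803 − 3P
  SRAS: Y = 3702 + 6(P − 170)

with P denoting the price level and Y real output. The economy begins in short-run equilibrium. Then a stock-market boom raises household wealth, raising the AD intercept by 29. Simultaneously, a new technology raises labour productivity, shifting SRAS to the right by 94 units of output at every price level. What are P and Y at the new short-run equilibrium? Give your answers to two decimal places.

After both shocks: AD is Y = 4832 − 3P and SRAS is Y = 2776 + 6P.
Setting them equal: 2056 = 9P, so P = 228.44.
Substituting into AD, Y = 4146.67.

P = 228.44, Y = 4146.67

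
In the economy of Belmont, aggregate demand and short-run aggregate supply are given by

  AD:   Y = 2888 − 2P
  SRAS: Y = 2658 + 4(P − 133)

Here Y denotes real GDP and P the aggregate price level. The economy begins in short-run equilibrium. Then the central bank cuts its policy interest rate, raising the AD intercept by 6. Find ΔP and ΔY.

This is a positive demand shock: AD shifts right.
New AD: Y = 2894 − 2P.
SRAS can be written Y = 2126 + 4P.
Set AD = SRAS: 2894 − 2P = 2126 + 4P, so 768 = 6P and P = 128.
Y = 2894 − 2·128 = 2638.
Initially P = 127, Y = 2634, so ΔP = +1 and ΔY = +4.

ΔP = +1, ΔY = +4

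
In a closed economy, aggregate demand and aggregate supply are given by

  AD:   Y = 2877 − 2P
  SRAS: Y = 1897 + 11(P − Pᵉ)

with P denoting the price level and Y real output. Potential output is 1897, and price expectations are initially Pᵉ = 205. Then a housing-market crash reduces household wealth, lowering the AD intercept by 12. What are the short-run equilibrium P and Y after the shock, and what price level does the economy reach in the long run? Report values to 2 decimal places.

Short run: P = 247.92, Y = 2369.15. Long run: P = 484.00.

AD shifts left: new AD is Y = 2865 − 2P. With Pᵉ = 205, SRAS is Y = 11P − 358.
Short run: 2865 − 2P = 11P − 358 gives 3223 = 13P, so P = 247.92 and Y = 2865 − 2P = 2369.15.
Y = 2369.15 is above potential 1897; expectations adjust and SRAS shifts left until Y = 1897.
Long run: on the new AD curve, 1897 = 2865 − 2P gives P = 484.00.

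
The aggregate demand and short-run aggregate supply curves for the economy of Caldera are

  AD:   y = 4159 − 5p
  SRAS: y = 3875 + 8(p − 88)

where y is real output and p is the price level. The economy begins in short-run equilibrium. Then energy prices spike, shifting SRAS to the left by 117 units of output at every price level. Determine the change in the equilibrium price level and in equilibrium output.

Δp = +9, Δy = -45

This is a negative supply shock: SRAS shifts left.
New SRAS: y = 3054 + 8p.
Set AD = SRAS: 4159 − 5p = 3054 + 8p, so 1105 = 13p and p = 85.
y = 4159 − 5·85 = 3734.
Initially p = 76, y = 3779, so Δp = +9 and Δy = -45.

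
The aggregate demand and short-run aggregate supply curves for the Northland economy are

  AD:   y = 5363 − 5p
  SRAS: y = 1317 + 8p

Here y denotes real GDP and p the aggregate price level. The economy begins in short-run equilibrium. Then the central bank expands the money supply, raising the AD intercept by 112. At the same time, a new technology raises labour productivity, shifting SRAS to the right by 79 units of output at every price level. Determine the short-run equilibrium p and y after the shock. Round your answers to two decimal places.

After both shocks: AD is y = 5475 − 5p and SRAS is y = 1396 + 8p.
Setting them equal: 4079 = 13p, so p = 313.77.
Substituting into AD, y = 3906.15.

p = 313.77, y = 3906.15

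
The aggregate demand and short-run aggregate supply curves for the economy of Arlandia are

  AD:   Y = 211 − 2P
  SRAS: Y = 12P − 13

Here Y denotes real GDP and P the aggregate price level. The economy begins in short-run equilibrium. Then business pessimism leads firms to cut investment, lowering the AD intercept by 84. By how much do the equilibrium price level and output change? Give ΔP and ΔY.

This is a negative demand shock: AD shifts left.
New AD: Y = 127 − 2P.
Set AD = SRAS: 127 − 2P = 12P − 13, so 140 = 14P and P = 10.
Y = 127 − 2·10 = 107.
Initially P = 16, Y = 179, so ΔP = -6 and ΔY = -72.

ΔP = -6, ΔY = -72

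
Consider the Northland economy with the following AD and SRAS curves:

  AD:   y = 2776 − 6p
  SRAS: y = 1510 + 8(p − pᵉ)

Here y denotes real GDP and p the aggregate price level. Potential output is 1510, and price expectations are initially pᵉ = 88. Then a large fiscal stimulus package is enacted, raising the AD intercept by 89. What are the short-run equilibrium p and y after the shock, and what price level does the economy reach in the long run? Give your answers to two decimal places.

Short run: p = 147.07, y = 1982.57. Long run: p = 225.83.

AD shifts right: new AD is y = 2865 − 6p. With pᵉ = 88, SRAS is y = 806 + 8p.
Short run: 2865 − 6p = 806 + 8p gives 2059 = 14p, so p = 147.07 and y = 2865 − 6p = 1982.57.
y = 1982.57 is above potential 1510; expectations adjust and SRAS shifts left until y = 1510.
Long run: on the new AD curve, 1510 = 2865 − 6p gives p = 225.83.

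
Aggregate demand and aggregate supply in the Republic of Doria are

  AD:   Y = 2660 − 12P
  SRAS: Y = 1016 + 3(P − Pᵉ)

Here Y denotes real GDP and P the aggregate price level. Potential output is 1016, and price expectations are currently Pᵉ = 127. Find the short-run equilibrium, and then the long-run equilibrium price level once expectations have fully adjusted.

Short run: with Pᵉ = 127, SRAS is Y = 635 + 3P. Setting AD = SRAS gives 2025 = 15P, so P = 135 and Y = 2660 − 12·135 = 1040.
Output 1040 is above potential 1016, so over time expected prices rise and SRAS shifts left until Y returns to 1016.
Long run: Y = 1016 on the AD curve gives 1016 = 2660 − 12P, so P = 137.

Short run: P = 135, Y = 1040. Long run: P = 137.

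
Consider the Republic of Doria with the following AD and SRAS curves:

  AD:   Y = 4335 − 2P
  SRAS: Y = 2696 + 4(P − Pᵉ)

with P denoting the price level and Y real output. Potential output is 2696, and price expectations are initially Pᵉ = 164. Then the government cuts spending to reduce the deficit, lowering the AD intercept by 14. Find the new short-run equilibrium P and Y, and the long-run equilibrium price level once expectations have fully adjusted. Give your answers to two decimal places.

Short run: P = 380.17, Y = 3560.67. Long run: P = 812.50.

AD shifts left: new AD is Y = 4321 − 2P. With Pᵉ = 164, SRAS is Y = 2040 + 4P.
Short run: 4321 − 2P = 2040 + 4P gives 2281 = 6P, so P = 380.17 and Y = 4321 − 2P = 3560.67.
Y = 3560.67 is above potential 2696; expectations adjust and SRAS shifts left until Y = 2696.
Long run: on the new AD curve, 2696 = 4321 − 2P gives P = 812.50.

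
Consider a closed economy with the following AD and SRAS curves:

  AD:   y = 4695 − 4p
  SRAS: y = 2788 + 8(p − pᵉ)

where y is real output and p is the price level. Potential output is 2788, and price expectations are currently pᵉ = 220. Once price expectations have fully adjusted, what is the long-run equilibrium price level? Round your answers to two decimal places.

Short run: with pᵉ = 220, SRAS is y = 1028 + 8p. Setting AD = SRAS gives 3667 = 12p, so p = 305.58 and y = 4695 − 4p = 3472.67.
Output 3472.67 is above potential 2788, so over time expected prices rise and SRAS shifts left until y returns to 2788.
Long run: y = 2788 on the AD curve gives 2788 = 4695 − 4p, so p = 476.75.

Long-run p = 476.75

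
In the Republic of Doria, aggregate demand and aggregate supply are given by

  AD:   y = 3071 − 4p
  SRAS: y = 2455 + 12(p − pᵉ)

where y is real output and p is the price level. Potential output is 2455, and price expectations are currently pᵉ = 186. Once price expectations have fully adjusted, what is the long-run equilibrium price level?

Short run: with pᵉ = 186, SRAS is y = 223 + 12p. Setting AD = SRAS gives 2848 = 16p, so p = 178 and y = 3071 − 4·178 = 2359.
Output 2359 is below potential 2455, so over time expected prices fall and SRAS shifts right until y returns to 2455.
Long run: y = 2455 on the AD curve gives 2455 = 3071 − 4p, so p = 154.

Long-run p = 154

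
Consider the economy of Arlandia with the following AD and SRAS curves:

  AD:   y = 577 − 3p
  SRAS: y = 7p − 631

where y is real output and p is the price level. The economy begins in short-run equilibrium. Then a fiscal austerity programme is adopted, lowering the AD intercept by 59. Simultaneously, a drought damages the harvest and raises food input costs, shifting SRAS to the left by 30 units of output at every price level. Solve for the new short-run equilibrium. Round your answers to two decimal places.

After both shocks: AD is y = 518 − 3p and SRAS is y = 7p − 661.
Setting them equal: 1179 = 10p, so p = 117.90.
Substituting into AD, y = 164.30.

p = 117.90, y = 164.30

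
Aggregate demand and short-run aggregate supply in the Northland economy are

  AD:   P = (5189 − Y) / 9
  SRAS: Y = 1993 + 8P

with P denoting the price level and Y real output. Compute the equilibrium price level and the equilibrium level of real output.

P = 188, Y = 3497

Rearrange AD to Y = 5189 − 9P.
Set AD = SRAS: 5189 − 9P = 1993 + 8P, so 3196 = 17P and P = 188.
Then Y = 5189 − 9·188 = 3497.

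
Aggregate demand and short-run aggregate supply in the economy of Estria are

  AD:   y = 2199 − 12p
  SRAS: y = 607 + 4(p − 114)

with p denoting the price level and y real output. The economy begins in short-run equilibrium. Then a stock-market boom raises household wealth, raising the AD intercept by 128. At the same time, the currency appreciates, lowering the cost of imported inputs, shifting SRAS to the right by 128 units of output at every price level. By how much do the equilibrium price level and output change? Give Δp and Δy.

After both shocks: AD is y = 2327 − 12p and SRAS is y = 279 + 4p.
Setting them equal: 2048 = 16p, so p = 128.
y = 2327 − 12·128 = 791.
Initially p = 128, y = 663, so Δp = +0 and Δy = +128.

Δp = +0, Δy = +128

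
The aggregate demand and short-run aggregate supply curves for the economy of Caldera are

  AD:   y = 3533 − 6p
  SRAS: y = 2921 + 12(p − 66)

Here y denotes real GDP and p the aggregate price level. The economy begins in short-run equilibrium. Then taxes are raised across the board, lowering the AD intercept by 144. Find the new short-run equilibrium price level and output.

This is a negative demand shock: AD shifts left.
New AD: y = 3389 − 6p.
SRAS can be written y = 2129 + 12p.
Set AD = SRAS: 3389 − 6p = 2129 + 12p, so 1260 = 18p and p = 70.
y = 3389 − 6·70 = 2969.

p = 70, y = 2969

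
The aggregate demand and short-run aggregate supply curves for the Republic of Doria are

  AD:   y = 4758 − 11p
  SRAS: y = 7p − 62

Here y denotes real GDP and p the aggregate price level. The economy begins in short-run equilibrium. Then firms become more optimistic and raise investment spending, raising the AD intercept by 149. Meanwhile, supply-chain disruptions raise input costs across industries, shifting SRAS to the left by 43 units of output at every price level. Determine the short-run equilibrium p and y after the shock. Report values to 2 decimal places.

p = 278.44, y = 1844.11

After both shocks: AD is y = 4907 − 11p and SRAS is y = 7p − 105.
Setting them equal: 5012 = 18p, so p = 278.44.
Substituting into AD, y = 1844.11.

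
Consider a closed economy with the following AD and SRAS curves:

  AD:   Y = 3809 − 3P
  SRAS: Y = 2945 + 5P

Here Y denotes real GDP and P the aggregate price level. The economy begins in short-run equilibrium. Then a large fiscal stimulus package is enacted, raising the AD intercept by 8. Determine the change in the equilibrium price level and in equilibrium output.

This is a positive demand shock: AD shifts right.
New AD: Y = 3817 − 3P.
Set AD = SRAS: 3817 − 3P = 2945 + 5P, so 872 = 8P and P = 109.
Y = 3817 − 3·109 = 3490.
Initially P = 108, Y = 3485, so ΔP = +1 and ΔY = +5.

ΔP = +1, ΔY = +5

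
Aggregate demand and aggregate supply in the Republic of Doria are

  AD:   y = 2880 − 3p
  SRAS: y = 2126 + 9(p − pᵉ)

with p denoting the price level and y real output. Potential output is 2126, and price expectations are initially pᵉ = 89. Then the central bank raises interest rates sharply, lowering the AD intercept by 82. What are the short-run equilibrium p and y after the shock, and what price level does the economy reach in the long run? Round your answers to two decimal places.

AD shifts left: new AD is y = 2798 − 3p. With pᵉ = 89, SRAS is y = 1325 + 9p.
Short run: 2798 − 3p = 1325 + 9p gives 1473 = 12p, so p = 122.75 and y = 2798 − 3p = 2429.75.
y = 2429.75 is above potential 2126; expectations adjust and SRAS shifts left until y = 2126.
Long run: on the new AD curve, 2126 = 2798 − 3p gives p = 224.00.

Short run: p = 122.75, y = 2429.75. Long run: p = 224.00.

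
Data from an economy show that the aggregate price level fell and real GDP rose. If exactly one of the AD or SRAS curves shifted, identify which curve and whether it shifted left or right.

P fell and Y rose. An AD shift moves P and Y in the same direction; an SRAS shift moves them in opposite directions.
Here P and Y moved in opposite directions, so the SRAS curve shifted.
Since Y rose, SRAS shifted right.

SRAS shifted right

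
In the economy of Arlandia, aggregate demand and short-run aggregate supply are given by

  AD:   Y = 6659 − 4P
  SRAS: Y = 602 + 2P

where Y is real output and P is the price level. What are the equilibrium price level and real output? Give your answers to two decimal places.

Set AD = SRAS: 6659 − 4P = 602 + 2P, so 6057 = 6P and P = 1009.50.
Substituting into AD, Y = 6659 − 4P = 2621.00.

P = 1009.50, Y = 2621.00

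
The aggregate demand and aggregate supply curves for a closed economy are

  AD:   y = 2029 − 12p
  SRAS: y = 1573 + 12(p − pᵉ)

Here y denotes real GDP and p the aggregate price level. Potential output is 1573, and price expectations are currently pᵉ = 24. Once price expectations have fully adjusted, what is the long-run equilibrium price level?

Long-run p = 38

Short run: with pᵉ = 24, SRAS is y = 1285 + 12p. Setting AD = SRAS gives 744 = 24p, so p = 31 and y = 2029 − 12·31 = 1657.
Output 1657 is above potential 1573, so over time expected prices rise and SRAS shifts left until y returns to 1573.
Long run: y = 1573 on the AD curve gives 1573 = 2029 − 12p, so p = 38.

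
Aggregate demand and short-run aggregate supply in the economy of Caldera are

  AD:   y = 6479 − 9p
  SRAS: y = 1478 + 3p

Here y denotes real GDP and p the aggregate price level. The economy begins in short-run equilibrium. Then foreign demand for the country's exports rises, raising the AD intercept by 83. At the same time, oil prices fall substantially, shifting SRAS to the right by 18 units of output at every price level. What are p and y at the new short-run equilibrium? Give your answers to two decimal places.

After both shocks: AD is y = 6562 − 9p and SRAS is y = 1496 + 3p.
Setting them equal: 5066 = 12p, so p = 422.17.
Substituting into AD, y = 2762.50.

p = 422.17, y = 2762.50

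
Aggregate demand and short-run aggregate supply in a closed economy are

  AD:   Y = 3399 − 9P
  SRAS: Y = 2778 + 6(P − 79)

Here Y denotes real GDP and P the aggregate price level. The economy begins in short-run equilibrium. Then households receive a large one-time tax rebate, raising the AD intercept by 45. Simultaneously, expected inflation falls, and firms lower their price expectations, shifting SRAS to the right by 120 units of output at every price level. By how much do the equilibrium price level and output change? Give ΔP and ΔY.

ΔP = -5, ΔY = +90

After both shocks: AD is Y = 3444 − 9P and SRAS is Y = 2424 + 6P.
Setting them equal: 1020 = 15P, so P = 68.
Y = 3444 − 9·68 = 2832.
Initially P = 73, Y = 2742, so ΔP = -5 and ΔY = +90.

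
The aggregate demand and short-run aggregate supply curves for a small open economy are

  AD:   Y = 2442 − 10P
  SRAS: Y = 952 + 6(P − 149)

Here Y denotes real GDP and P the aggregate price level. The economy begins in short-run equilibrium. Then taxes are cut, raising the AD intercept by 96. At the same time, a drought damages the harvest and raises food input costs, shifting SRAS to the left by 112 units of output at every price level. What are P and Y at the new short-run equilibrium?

After both shocks: AD is Y = 2538 − 10P and SRAS is Y = 6P − 54.
Setting them equal: 2592 = 16P, so P = 162.
Y = 2538 − 10·162 = 918.

P = 162, Y = 918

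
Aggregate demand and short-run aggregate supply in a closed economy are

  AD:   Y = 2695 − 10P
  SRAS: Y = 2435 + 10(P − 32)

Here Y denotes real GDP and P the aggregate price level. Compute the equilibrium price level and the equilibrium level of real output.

Write SRAS as Y = 2435 + 10P − 320 = 2115 + 10P.
Set AD = SRAS: 2695 − 10P = 2115 + 10P, so 580 = 20P and P = 29.
Then Y = 2695 − 10·29 = 2405.

P = 29, Y = 2405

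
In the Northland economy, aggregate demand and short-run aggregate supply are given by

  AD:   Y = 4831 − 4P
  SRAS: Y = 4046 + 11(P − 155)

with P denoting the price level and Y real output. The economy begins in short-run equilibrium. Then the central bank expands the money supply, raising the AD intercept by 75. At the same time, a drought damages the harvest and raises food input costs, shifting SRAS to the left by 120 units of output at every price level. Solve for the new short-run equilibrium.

P = 179, Y = 4190

After both shocks: AD is Y = 4906 − 4P and SRAS is Y = 2221 + 11P.
Setting them equal: 2685 = 15P, so P = 179.
Y = 4906 − 4·179 = 4190.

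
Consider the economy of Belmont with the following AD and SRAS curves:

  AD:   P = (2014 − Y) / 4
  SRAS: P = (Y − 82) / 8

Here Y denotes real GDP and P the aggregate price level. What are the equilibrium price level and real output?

P = 161, Y = 1370

Rearrange AD to Y = 2014 − 4P.
Rearrange SRAS to Y = 82 + 8P.
Set AD = SRAS: 2014 − 4P = 82 + 8P, so 1932 = 12P and P = 161.
Then Y = 2014 − 4·161 = 1370.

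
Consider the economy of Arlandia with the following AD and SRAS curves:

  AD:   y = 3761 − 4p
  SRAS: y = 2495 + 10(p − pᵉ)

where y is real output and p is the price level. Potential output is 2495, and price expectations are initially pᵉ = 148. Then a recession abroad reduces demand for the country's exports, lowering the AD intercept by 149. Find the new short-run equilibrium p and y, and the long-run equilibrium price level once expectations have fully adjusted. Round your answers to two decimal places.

AD shifts left: new AD is y = 3612 − 4p. With pᵉ = 148, SRAS is y = 1015 + 10p.
Short run: 3612 − 4p = 1015 + 10p gives 2597 = 14p, so p = 185.50 and y = 3612 − 4p = 2870.00.
y = 2870.00 is above potential 2495; expectations adjust and SRAS shifts left until y = 2495.
Long run: on the new AD curve, 2495 = 3612 − 4p gives p = 279.25.

Short run: p = 185.50, y = 2870.00. Long run: p = 279.25.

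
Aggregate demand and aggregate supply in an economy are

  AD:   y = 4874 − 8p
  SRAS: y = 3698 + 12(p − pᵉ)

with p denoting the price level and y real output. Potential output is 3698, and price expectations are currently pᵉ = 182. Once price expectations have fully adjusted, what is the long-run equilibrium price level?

Short run: with pᵉ = 182, SRAS is y = 1514 + 12p. Setting AD = SRAS gives 3360 = 20p, so p = 168 and y = 4874 − 8·168 = 3530.
Output 3530 is below potential 3698, so over time expected prices fall and SRAS shifts right until y returns to 3698.
Long run: y = 3698 on the AD curve gives 3698 = 4874 − 8p, so p = 147.

Long-run p = 147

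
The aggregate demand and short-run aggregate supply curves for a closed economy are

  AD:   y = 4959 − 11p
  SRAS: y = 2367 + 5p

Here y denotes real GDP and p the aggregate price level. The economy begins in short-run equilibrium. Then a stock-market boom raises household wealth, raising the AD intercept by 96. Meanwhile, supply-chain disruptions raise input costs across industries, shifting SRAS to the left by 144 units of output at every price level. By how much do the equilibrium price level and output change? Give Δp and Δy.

After both shocks: AD is y = 5055 − 11p and SRAS is y = 2223 + 5p.
Setting them equal: 2832 = 16p, so p = 177.
y = 5055 − 11·177 = 3108.
Initially p = 162, y = 3177, so Δp = +15 and Δy = -69.

Δp = +15, Δy = -69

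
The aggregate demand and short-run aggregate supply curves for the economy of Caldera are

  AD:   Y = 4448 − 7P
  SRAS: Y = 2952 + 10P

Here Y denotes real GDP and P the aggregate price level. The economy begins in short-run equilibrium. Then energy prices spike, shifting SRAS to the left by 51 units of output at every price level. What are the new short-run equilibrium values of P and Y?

P = 91, Y = 3811

This is a negative supply shock: SRAS shifts left.
New SRAS: Y = 2901 + 10P.
Set AD = SRAS: 4448 − 7P = 2901 + 10P, so 1547 = 17P and P = 91.
Y = 4448 − 7·91 = 3811.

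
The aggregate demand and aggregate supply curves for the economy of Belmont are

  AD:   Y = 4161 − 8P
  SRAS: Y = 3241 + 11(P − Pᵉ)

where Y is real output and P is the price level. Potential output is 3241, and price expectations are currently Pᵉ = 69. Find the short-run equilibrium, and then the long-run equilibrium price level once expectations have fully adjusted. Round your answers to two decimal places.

Short run: with Pᵉ = 69, SRAS is Y = 2482 + 11P. Setting AD = SRAS gives 1679 = 19P, so P = 88.37 and Y = 4161 − 8P = 3454.05.
Output 3454.05 is above potential 3241, so over time expected prices rise and SRAS shifts left until Y returns to 3241.
Long run: Y = 3241 on the AD curve gives 3241 = 4161 − 8P, so P = 115.00.

Short run: P = 88.37, Y = 3454.05. Long run: P = 115.00.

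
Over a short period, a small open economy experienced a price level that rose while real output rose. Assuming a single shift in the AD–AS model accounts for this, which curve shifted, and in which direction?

P rose and Y rose. An AD shift moves P and Y in the same direction; an SRAS shift moves them in opposite directions.
Here P and Y moved in the same direction, so the AD curve shifted.
Since Y rose, AD shifted right.

AD shifted right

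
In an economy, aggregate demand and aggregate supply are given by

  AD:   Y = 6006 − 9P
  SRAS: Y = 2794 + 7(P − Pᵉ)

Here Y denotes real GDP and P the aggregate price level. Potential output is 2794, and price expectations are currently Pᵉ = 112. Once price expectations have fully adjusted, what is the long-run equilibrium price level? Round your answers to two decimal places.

Long-run P = 356.89

Short run: with Pᵉ = 112, SRAS is Y = 2010 + 7P. Setting AD = SRAS gives 3996 = 16P, so P = 249.75 and Y = 6006 − 9P = 3758.25.
Output 3758.25 is above potential 2794, so over time expected prices rise and SRAS shifts left until Y returns to 2794.
Long run: Y = 2794 on the AD curve gives 2794 = 6006 − 9P, so P = 356.89.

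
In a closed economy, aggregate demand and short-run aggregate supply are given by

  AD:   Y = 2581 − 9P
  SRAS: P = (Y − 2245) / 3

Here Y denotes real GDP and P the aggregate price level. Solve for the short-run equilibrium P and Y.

P = 28, Y = 2329

Rearrange SRAS to Y = 2245 + 3P.
Set AD = SRAS: 2581 − 9P = 2245 + 3P, so 336 = 12P and P = 28.
Then Y = 2581 − 9·28 = 2329.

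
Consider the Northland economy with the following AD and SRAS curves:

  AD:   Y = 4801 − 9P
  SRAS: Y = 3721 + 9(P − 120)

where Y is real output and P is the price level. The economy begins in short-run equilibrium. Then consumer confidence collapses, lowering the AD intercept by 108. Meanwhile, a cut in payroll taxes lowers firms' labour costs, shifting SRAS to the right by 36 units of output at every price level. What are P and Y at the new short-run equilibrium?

P = 112, Y = 3685

After both shocks: AD is Y = 4693 − 9P and SRAS is Y = 2677 + 9P.
Setting them equal: 2016 = 18P, so P = 112.
Y = 4693 − 9·112 = 3685.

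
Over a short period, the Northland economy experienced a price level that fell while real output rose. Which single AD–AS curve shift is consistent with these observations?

SRAS shifted right

P fell and Y rose. An AD shift moves P and Y in the same direction; an SRAS shift moves them in opposite directions.
Here P and Y moved in opposite directions, so the SRAS curve shifted.
Since Y rose, SRAS shifted right.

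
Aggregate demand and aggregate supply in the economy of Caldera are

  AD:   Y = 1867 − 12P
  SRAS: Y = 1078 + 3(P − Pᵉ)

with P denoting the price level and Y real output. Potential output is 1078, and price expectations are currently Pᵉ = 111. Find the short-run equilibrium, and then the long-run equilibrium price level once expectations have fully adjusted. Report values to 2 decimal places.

Short run: P = 74.80, Y = 969.40. Long run: P = 65.75.

Short run: with Pᵉ = 111, SRAS is Y = 745 + 3P. Setting AD = SRAS gives 1122 = 15P, so P = 74.80 and Y = 1867 − 12P = 969.40.
Output 969.40 is below potential 1078, so over time expected prices fall and SRAS shifts right until Y returns to 1078.
Long run: Y = 1078 on the AD curve gives 1078 = 1867 − 12P, so P = 65.75.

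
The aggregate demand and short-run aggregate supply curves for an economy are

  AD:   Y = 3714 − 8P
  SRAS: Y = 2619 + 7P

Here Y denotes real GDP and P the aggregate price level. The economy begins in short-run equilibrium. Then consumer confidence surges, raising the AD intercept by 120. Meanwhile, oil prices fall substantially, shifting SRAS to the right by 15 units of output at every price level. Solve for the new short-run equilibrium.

P = 80, Y = 3194

After both shocks: AD is Y = 3834 − 8P and SRAS is Y = 2634 + 7P.
Setting them equal: 1200 = 15P, so P = 80.
Y = 3834 − 8·80 = 3194.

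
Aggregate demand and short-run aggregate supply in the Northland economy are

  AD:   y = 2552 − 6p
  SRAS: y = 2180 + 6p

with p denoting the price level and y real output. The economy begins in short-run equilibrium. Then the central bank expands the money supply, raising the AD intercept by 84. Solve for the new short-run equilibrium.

p = 38, y = 2408

This is a positive demand shock: AD shifts right.
New AD: y = 2636 − 6p.
Set AD = SRAS: 2636 − 6p = 2180 + 6p, so 456 = 12p and p = 38.
y = 2636 − 6·38 = 2408.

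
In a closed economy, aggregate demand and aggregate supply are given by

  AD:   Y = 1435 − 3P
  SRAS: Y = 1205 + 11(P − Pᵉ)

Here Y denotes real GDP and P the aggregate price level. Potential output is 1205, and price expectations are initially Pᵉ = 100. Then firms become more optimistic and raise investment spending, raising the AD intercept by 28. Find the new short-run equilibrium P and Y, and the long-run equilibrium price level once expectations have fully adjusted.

Short run: P = 97, Y = 1172. Long run: P = 86.

AD shifts right: new AD is Y = 1463 − 3P. With Pᵉ = 100, SRAS is Y = 105 + 11P.
Short run: 1463 − 3P = 105 + 11P gives 1358 = 14P, so P = 97 and Y = 1463 − 3·97 = 1172.
Y = 1172 is below potential 1205; expectations adjust and SRAS shifts right until Y = 1205.
Long run: on the new AD curve, 1205 = 1463 − 3P gives P = 86.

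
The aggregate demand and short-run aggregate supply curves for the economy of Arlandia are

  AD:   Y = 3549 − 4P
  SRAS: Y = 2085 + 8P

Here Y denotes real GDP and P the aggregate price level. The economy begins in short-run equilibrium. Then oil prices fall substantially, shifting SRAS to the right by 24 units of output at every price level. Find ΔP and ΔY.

ΔP = -2, ΔY = +8

This is a positive supply shock: SRAS shifts right.
New SRAS: Y = 2109 + 8P.
Set AD = SRAS: 3549 − 4P = 2109 + 8P, so 1440 = 12P and P = 120.
Y = 3549 − 4·120 = 3069.
Initially P = 122, Y = 3061, so ΔP = -2 and ΔY = +8.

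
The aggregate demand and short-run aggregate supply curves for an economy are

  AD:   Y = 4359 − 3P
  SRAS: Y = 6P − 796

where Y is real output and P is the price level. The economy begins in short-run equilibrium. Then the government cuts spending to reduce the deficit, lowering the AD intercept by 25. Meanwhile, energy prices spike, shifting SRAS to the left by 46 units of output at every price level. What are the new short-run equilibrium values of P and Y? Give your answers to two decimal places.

After both shocks: AD is Y = 4334 − 3P and SRAS is Y = 6P − 842.
Setting them equal: 5176 = 9P, so P = 575.11.
Substituting into AD, Y = 2608.67.

P = 575.11, Y = 2608.67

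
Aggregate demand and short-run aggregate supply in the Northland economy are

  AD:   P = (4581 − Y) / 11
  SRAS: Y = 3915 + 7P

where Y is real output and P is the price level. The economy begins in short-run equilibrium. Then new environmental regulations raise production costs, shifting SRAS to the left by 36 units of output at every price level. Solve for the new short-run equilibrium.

P = 39, Y = 4152

This is a negative supply shock: SRAS shifts left.
New SRAS: Y = 3879 + 7P.
Set AD = SRAS: 4581 − 11P = 3879 + 7P, so 702 = 18P and P = 39.
Y = 4581 − 11·39 = 4152.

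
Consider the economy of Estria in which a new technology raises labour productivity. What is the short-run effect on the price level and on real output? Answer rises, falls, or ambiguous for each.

This is a favourable supply shock: SRAS shifts right.
Moving along the downward-sloping AD curve, P falls and Y rises.

Price level: falls; output: rises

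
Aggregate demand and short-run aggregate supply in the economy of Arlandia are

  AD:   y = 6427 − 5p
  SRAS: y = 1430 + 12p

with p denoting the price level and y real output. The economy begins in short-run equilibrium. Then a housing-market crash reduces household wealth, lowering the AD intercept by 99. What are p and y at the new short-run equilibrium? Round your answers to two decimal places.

This is a negative demand shock: AD shifts left.
New AD: y = 6328 − 5p.
Set AD = SRAS: 6328 − 5p = 1430 + 12p, so 4898 = 17p and p = 288.12.
Substituting into AD, y = 4887.41.

p = 288.12, y = 4887.41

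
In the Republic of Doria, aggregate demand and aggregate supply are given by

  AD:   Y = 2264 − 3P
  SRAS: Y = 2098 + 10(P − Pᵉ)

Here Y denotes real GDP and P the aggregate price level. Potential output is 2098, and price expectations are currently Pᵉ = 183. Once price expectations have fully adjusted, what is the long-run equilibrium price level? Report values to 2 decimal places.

Long-run P = 55.33

Short run: with Pᵉ = 183, SRAS is Y = 268 + 10P. Setting AD = SRAS gives 1996 = 13P, so P = 153.54 and Y = 2264 − 3P = 1803.38.
Output 1803.38 is below potential 2098, so over time expected prices fall and SRAS shifts right until Y returns to 2098.
Long run: Y = 2098 on the AD curve gives 2098 = 2264 − 3P, so P = 55.33.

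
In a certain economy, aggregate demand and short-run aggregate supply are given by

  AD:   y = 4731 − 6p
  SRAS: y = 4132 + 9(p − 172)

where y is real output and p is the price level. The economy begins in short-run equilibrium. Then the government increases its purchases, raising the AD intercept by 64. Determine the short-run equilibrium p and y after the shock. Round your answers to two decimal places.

This is a positive demand shock: AD shifts right.
New AD: y = 4795 − 6p.
SRAS can be written y = 2584 + 9p.
Set AD = SRAS: 4795 − 6p = 2584 + 9p, so 2211 = 15p and p = 147.40.
Substituting into AD, y = 3910.60.

p = 147.40, y = 3910.60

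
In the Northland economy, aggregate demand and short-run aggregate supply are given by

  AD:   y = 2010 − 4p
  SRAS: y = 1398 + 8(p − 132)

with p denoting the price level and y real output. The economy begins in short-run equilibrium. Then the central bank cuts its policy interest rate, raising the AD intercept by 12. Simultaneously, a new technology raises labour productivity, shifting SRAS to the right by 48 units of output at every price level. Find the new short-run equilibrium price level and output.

p = 136, y = 1478

After both shocks: AD is y = 2022 − 4p and SRAS is y = 390 + 8p.
Setting them equal: 1632 = 12p, so p = 136.
y = 2022 − 4·136 = 1478.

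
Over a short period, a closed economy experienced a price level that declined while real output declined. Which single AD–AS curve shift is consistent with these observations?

P fell and Y fell. An AD shift moves P and Y in the same direction; an SRAS shift moves them in opposite directions.
Here P and Y moved in the same direction, so the AD curve shifted.
Since Y fell, AD shifted left.

AD shifted left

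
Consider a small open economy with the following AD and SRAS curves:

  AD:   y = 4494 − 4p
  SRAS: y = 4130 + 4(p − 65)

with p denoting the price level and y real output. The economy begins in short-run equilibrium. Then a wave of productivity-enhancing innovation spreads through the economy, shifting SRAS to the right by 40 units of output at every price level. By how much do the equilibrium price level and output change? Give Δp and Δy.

This is a positive supply shock: SRAS shifts right.
New SRAS: y = 3910 + 4p.
Set AD = SRAS: 4494 − 4p = 3910 + 4p, so 584 = 8p and p = 73.
y = 4494 − 4·73 = 4202.
Initially p = 78, y = 4182, so Δp = -5 and Δy = +20.

Δp = -5, Δy = +20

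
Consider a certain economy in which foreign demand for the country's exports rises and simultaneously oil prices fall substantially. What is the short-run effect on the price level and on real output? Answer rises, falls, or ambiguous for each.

Price level: ambiguous; output: rises

The first event is a positive demand shock: AD shifts right, which by itself pushes P up and Y up.
The second is a favourable supply shock: SRAS shifts right, which by itself pushes P down and Y up.
The two shocks push P in opposite directions, so the effect on P is ambiguous. Both shocks push Y up, so Y rises.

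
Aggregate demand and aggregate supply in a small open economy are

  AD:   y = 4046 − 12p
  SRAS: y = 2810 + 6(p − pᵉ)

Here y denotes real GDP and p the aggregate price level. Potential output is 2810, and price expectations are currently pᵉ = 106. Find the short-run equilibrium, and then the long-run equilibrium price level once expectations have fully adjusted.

Short run: with pᵉ = 106, SRAS is y = 2174 + 6p. Setting AD = SRAS gives 1872 = 18p, so p = 104 and y = 4046 − 12·104 = 2798.
Output 2798 is below potential 2810, so over time expected prices fall and SRAS shifts right until y returns to 2810.
Long run: y = 2810 on the AD curve gives 2810 = 4046 − 12p, so p = 103.

Short run: p = 104, y = 2798. Long run: p = 103.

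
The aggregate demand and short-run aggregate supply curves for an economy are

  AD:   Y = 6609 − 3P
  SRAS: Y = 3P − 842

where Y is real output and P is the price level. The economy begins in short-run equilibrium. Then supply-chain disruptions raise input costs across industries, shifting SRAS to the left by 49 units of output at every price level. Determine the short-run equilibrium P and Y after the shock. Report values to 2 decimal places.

This is a negative supply shock: SRAS shifts left.
New SRAS: Y = 3P − 891.
Set AD = SRAS: 6609 − 3P = 3P − 891, so 7500 = 6P and P = 1250.00.
Substituting into AD, Y = 2859.00.

P = 1250.00, Y = 2859.00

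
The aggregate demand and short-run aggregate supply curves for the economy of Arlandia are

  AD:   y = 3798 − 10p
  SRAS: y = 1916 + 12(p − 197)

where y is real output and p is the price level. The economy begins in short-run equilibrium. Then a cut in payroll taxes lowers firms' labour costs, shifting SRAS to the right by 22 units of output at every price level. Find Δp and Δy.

Δp = -1, Δy = +10

This is a positive supply shock: SRAS shifts right.
New SRAS: y = 12p − 426.
Set AD = SRAS: 3798 − 10p = 12p − 426, so 4224 = 22p and p = 192.
y = 3798 − 10·192 = 1878.
Initially p = 193, y = 1868, so Δp = -1 and Δy = +10.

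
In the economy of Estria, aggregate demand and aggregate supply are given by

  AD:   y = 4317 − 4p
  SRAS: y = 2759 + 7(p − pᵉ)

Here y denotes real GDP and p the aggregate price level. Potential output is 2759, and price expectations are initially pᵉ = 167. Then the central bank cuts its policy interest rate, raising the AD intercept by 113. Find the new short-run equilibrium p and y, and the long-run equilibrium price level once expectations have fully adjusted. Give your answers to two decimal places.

AD shifts right: new AD is y = 4430 − 4p. With pᵉ = 167, SRAS is y = 1590 + 7p.
Short run: 4430 − 4p = 1590 + 7p gives 2840 = 11p, so p = 258.18 and y = 4430 − 4p = 3397.27.
y = 3397.27 is above potential 2759; expectations adjust and SRAS shifts left until y = 2759.
Long run: on the new AD curve, 2759 = 4430 − 4p gives p = 417.75.

Short run: p = 258.18, y = 3397.27. Long run: p = 417.75.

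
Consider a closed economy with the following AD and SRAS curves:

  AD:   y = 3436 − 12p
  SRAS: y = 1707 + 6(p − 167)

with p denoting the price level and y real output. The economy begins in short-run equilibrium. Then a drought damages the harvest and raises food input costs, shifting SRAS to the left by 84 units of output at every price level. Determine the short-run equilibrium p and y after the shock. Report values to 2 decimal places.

p = 156.39, y = 1559.33

This is a negative supply shock: SRAS shifts left.
New SRAS: y = 621 + 6p.
Set AD = SRAS: 3436 − 12p = 621 + 6p, so 2815 = 18p and p = 156.39.
Substituting into AD, y = 1559.33.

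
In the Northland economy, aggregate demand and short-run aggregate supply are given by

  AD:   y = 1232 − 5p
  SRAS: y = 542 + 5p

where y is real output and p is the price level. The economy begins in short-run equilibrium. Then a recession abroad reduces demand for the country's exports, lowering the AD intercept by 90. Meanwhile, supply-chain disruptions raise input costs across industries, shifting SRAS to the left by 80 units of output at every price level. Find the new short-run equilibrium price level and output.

After both shocks: AD is y = 1142 − 5p and SRAS is y = 462 + 5p.
Setting them equal: 680 = 10p, so p = 68.
y = 1142 − 5·68 = 802.

p = 68, y = 802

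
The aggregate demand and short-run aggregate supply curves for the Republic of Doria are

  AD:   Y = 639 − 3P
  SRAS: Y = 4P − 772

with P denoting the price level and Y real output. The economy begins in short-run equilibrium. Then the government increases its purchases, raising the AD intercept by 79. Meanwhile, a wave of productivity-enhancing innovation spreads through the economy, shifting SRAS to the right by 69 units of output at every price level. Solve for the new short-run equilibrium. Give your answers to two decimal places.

After both shocks: AD is Y = 718 − 3P and SRAS is Y = 4P − 703.
Setting them equal: 1421 = 7P, so P = 203.00.
Substituting into AD, Y = 109.00.

P = 203.00, Y = 109.00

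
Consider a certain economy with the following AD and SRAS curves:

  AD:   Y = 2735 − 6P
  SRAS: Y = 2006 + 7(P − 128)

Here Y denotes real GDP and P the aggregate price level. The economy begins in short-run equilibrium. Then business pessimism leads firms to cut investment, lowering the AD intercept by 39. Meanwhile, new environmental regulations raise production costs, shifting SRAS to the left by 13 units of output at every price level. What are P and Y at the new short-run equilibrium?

P = 123, Y = 1958

After both shocks: AD is Y = 2696 − 6P and SRAS is Y = 1097 + 7P.
Setting them equal: 1599 = 13P, so P = 123.
Y = 2696 − 6·123 = 1958.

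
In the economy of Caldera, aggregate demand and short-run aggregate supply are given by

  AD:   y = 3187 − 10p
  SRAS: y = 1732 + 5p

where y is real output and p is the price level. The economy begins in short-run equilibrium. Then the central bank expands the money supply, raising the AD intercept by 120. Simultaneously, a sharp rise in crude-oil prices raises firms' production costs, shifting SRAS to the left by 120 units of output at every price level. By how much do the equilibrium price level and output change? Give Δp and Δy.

After both shocks: AD is y = 3307 − 10p and SRAS is y = 1612 + 5p.
Setting them equal: 1695 = 15p, so p = 113.
y = 3307 − 10·113 = 2177.
Initially p = 97, y = 2217, so Δp = +16 and Δy = -40.

Δp = +16, Δy = -40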